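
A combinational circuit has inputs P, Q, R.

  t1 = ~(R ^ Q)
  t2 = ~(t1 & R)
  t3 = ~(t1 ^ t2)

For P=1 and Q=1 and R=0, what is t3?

0

t1 = ~(0 ^ 1) = 0
t2 = ~(0 & 0) = 1
t3 = ~(0 ^ 1) = 0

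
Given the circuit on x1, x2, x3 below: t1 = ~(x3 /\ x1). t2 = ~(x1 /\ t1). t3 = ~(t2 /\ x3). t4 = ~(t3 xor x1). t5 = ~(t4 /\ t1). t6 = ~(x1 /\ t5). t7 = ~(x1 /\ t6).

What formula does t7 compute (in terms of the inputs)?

t1 = ~(x3 /\ x1)
t2 = ~(x1 /\ t1) = ~(x1 /\ (~(x3 /\ x1)))
t3 = ~(t2 /\ x3) = ~((~(x1 /\ (~(x3 /\ x1)))) /\ x3)
t4 = ~(t3 xor x1) = ~((~((~(x1 /\ (~(x3 /\ x1)))) /\ x3)) xor x1)
t5 = ~(t4 /\ t1) = ~((~((~((~(x1 /\ (~(x3 /\ x1)))) /\ x3)) xor x1)) /\ (~(x3 /\ x1)))
t6 = ~(x1 /\ t5) = ~(x1 /\ (~((~((~((~(x1 /\ (~(x3 /\ x1)))) /\ x3)) xor x1)) /\ (~(x3 /\ x1)))))
t7 = ~(x1 /\ t6) = ~(x1 /\ (~(x1 /\ (~((~((~((~(x1 /\ (~(x3 /\ x1)))) /\ x3)) xor x1)) /\ (~(x3 /\ x1)))))))

~(x1 /\ (~(x1 /\ (~((~((~((~(x1 /\ (~(x3 /\ x1)))) /\ x3)) xor x1)) /\ (~(x3 /\ x1)))))))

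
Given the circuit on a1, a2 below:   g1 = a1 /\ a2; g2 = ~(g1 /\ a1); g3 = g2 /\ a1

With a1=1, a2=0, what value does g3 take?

g1 = 1 /\ 0 = 0
g2 = ~(0 /\ 1) = 1
g3 = 1 /\ 1 = 1

1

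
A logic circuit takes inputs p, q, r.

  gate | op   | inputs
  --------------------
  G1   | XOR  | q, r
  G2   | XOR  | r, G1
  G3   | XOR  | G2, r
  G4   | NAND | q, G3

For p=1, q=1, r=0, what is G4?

0

G1 = 1 XOR 0 = 1
G2 = 0 XOR 1 = 1
G3 = 1 XOR 0 = 1
G4 = 1 NAND 1 = 0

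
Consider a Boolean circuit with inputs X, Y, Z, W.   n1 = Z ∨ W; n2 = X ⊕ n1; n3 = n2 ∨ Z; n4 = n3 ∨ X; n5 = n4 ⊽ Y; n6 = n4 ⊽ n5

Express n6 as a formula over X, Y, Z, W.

(((X ⊕ (Z ∨ W)) ∨ Z) ∨ X) ⊽ ((((X ⊕ (Z ∨ W)) ∨ Z) ∨ X) ⊽ Y)

n1 = Z ∨ W
n2 = X ⊕ n1 = X ⊕ (Z ∨ W)
n3 = n2 ∨ Z = (X ⊕ (Z ∨ W)) ∨ Z
n4 = n3 ∨ X = ((X ⊕ (Z ∨ W)) ∨ Z) ∨ X
n5 = n4 ⊽ Y = (((X ⊕ (Z ∨ W)) ∨ Z) ∨ X) ⊽ Y
n6 = n4 ⊽ n5 = (((X ⊕ (Z ∨ W)) ∨ Z) ∨ X) ⊽ ((((X ⊕ (Z ∨ W)) ∨ Z) ∨ X) ⊽ Y)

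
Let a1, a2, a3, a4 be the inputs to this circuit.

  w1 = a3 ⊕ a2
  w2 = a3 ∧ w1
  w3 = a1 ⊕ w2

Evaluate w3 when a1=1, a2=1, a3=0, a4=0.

w1 = 0 ⊕ 1 = 1
w2 = 0 ∧ 1 = 0
w3 = 1 ⊕ 0 = 1

1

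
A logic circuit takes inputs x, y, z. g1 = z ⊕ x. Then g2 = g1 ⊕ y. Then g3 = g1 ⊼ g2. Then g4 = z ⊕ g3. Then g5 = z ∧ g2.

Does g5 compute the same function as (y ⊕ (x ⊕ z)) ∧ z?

g1 = z ⊕ x
g2 = g1 ⊕ y = (z ⊕ x) ⊕ y
g5 = z ∧ g2 = z ∧ ((z ⊕ x) ⊕ y)
At x=0, y=0, z=0: circuit gives 0, formula gives 0.
At x=0, y=0, z=1: circuit gives 1, formula gives 1.
Agrees on all 8 inputs.

Yes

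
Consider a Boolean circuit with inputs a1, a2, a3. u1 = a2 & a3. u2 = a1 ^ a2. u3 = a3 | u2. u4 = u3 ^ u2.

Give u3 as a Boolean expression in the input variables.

a3 | (a1 ^ a2)

u2 = a1 ^ a2
u3 = a3 | u2 = a3 | (a1 ^ a2)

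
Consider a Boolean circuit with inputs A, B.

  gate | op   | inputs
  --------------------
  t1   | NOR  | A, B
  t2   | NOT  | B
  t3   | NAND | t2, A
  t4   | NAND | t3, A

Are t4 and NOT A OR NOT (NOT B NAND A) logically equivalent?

t2 = NOT B
t3 = t2 NAND A = NOT B NAND A
t4 = t3 NAND A = (NOT B NAND A) NAND A
At A=1, B=1: circuit gives 0, formula gives 0.
At A=0, B=0: circuit gives 1, formula gives 1.
Agrees on all 4 inputs.

Yes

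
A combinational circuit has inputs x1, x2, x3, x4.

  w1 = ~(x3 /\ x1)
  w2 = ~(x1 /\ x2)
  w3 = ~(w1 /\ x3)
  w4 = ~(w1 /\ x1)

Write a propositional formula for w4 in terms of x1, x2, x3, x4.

~((~(x3 /\ x1)) /\ x1)

w1 = ~(x3 /\ x1)
w4 = ~(w1 /\ x1) = ~((~(x3 /\ x1)) /\ x1)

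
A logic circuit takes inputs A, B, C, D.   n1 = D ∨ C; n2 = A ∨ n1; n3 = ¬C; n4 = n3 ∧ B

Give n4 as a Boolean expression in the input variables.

¬C ∧ B

n3 = ¬C
n4 = n3 ∧ B = ¬C ∧ B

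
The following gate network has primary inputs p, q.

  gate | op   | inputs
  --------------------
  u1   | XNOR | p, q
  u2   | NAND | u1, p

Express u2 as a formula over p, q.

u1 = p XNOR q
u2 = u1 NAND p = (p XNOR q) NAND p

(p XNOR q) NAND p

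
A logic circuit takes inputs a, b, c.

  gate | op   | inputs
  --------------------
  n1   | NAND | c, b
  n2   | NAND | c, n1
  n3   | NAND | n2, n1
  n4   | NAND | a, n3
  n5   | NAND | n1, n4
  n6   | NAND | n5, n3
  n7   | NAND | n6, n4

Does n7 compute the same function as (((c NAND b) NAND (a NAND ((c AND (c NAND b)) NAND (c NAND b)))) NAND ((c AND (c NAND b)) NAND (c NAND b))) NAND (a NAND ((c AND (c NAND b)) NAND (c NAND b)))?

n1 = c NAND b
n2 = c NAND n1 = c NAND (c NAND b)
n3 = n2 NAND n1 = (c NAND (c NAND b)) NAND (c NAND b)
n4 = a NAND n3 = a NAND ((c NAND (c NAND b)) NAND (c NAND b))
n5 = n1 NAND n4 = (c NAND b) NAND (a NAND ((c NAND (c NAND b)) NAND (c NAND b)))
n6 = n5 NAND n3 = ((c NAND b) NAND (a NAND ((c NAND (c NAND b)) NAND (c NAND b)))) NAND ((c NAND (c NAND b)) NAND (c NAND b))
n7 = n6 NAND n4 = (((c NAND b) NAND (a NAND ((c NAND (c NAND b)) NAND (c NAND b)))) NAND ((c NAND (c NAND b)) NAND (c NAND b))) NAND (a NAND ((c NAND (c NAND b)) NAND (c NAND b)))
At a=1, b=0, c=0: circuit gives 0, formula gives 1.

No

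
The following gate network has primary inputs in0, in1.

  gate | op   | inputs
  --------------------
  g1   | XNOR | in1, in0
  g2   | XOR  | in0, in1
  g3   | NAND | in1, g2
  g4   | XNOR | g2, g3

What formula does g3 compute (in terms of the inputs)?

g2 = in0 XOR in1
g3 = in1 NAND g2 = in1 NAND (in0 XOR in1)

in1 NAND (in0 XOR in1)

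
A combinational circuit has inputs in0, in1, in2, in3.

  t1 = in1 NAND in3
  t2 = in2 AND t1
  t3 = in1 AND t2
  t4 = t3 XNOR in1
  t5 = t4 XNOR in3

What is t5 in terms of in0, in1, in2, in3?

t1 = in1 NAND in3
t2 = in2 AND t1 = in2 AND (in1 NAND in3)
t3 = in1 AND t2 = in1 AND (in2 AND (in1 NAND in3))
t4 = t3 XNOR in1 = (in1 AND (in2 AND (in1 NAND in3))) XNOR in1
t5 = t4 XNOR in3 = ((in1 AND (in2 AND (in1 NAND in3))) XNOR in1) XNOR in3

((in1 AND (in2 AND (in1 NAND in3))) XNOR in1) XNOR in3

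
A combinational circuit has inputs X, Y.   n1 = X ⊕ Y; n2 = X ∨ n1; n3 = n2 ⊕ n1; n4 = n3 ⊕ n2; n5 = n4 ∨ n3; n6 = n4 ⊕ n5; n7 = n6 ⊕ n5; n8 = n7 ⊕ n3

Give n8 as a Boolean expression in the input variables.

n1 = X ⊕ Y
n2 = X ∨ n1 = X ∨ (X ⊕ Y)
n3 = n2 ⊕ n1 = (X ∨ (X ⊕ Y)) ⊕ (X ⊕ Y)
n4 = n3 ⊕ n2 = ((X ∨ (X ⊕ Y)) ⊕ (X ⊕ Y)) ⊕ (X ∨ (X ⊕ Y))
n5 = n4 ∨ n3 = (((X ∨ (X ⊕ Y)) ⊕ (X ⊕ Y)) ⊕ (X ∨ (X ⊕ Y))) ∨ ((X ∨ (X ⊕ Y)) ⊕ (X ⊕ Y))
n6 = n4 ⊕ n5 = (((X ∨ (X ⊕ Y)) ⊕ (X ⊕ Y)) ⊕ (X ∨ (X ⊕ Y))) ⊕ ((((X ∨ (X ⊕ Y)) ⊕ (X ⊕ Y)) ⊕ (X ∨ (X ⊕ Y))) ∨ ((X ∨ (X ⊕ Y)) ⊕ (X ⊕ Y)))
n7 = n6 ⊕ n5 = ((((X ∨ (X ⊕ Y)) ⊕ (X ⊕ Y)) ⊕ (X ∨ (X ⊕ Y))) ⊕ ((((X ∨ (X ⊕ Y)) ⊕ (X ⊕ Y)) ⊕ (X ∨ (X ⊕ Y))) ∨ ((X ∨ (X ⊕ Y)) ⊕ (X ⊕ Y)))) ⊕ ((((X ∨ (X ⊕ Y)) ⊕ (X ⊕ Y)) ⊕ (X ∨ (X ⊕ Y))) ∨ ((X ∨ (X ⊕ Y)) ⊕ (X ⊕ Y)))
n8 = n7 ⊕ n3 = (((((X ∨ (X ⊕ Y)) ⊕ (X ⊕ Y)) ⊕ (X ∨ (X ⊕ Y))) ⊕ ((((X ∨ (X ⊕ Y)) ⊕ (X ⊕ Y)) ⊕ (X ∨ (X ⊕ Y))) ∨ ((X ∨ (X ⊕ Y)) ⊕ (X ⊕ Y)))) ⊕ ((((X ∨ (X ⊕ Y)) ⊕ (X ⊕ Y)) ⊕ (X ∨ (X ⊕ Y))) ∨ ((X ∨ (X ⊕ Y)) ⊕ (X ⊕ Y)))) ⊕ ((X ∨ (X ⊕ Y)) ⊕ (X ⊕ Y))

(((((X ∨ (X ⊕ Y)) ⊕ (X ⊕ Y)) ⊕ (X ∨ (X ⊕ Y))) ⊕ ((((X ∨ (X ⊕ Y)) ⊕ (X ⊕ Y)) ⊕ (X ∨ (X ⊕ Y))) ∨ ((X ∨ (X ⊕ Y)) ⊕ (X ⊕ Y)))) ⊕ ((((X ∨ (X ⊕ Y)) ⊕ (X ⊕ Y)) ⊕ (X ∨ (X ⊕ Y))) ∨ ((X ∨ (X ⊕ Y)) ⊕ (X ⊕ Y)))) ⊕ ((X ∨ (X ⊕ Y)) ⊕ (X ⊕ Y))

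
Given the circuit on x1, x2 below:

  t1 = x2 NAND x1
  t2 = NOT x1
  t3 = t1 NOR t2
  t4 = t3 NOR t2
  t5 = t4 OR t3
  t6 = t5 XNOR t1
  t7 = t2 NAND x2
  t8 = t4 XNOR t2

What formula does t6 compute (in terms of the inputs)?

((((x2 NAND x1) NOR NOT x1) NOR NOT x1) OR ((x2 NAND x1) NOR NOT x1)) XNOR (x2 NAND x1)

t1 = x2 NAND x1
t2 = NOT x1
t3 = t1 NOR t2 = (x2 NAND x1) NOR NOT x1
t4 = t3 NOR t2 = ((x2 NAND x1) NOR NOT x1) NOR NOT x1
t5 = t4 OR t3 = (((x2 NAND x1) NOR NOT x1) NOR NOT x1) OR ((x2 NAND x1) NOR NOT x1)
t6 = t5 XNOR t1 = ((((x2 NAND x1) NOR NOT x1) NOR NOT x1) OR ((x2 NAND x1) NOR NOT x1)) XNOR (x2 NAND x1)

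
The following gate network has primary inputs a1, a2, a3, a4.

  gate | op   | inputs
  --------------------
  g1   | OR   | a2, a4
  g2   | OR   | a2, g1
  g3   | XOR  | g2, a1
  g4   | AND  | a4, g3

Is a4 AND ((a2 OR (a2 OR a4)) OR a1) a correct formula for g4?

No

g1 = a2 OR a4
g2 = a2 OR g1 = a2 OR (a2 OR a4)
g3 = g2 XOR a1 = (a2 OR (a2 OR a4)) XOR a1
g4 = a4 AND g3 = a4 AND ((a2 OR (a2 OR a4)) XOR a1)
At a1=1, a2=0, a3=0, a4=1: circuit gives 0, formula gives 1.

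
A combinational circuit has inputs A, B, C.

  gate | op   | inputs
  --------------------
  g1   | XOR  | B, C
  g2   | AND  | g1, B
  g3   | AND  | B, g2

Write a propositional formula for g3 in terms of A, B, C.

g1 = B XOR C
g2 = g1 AND B = (B XOR C) AND B
g3 = B AND g2 = B AND ((B XOR C) AND B)

B AND ((B XOR C) AND B)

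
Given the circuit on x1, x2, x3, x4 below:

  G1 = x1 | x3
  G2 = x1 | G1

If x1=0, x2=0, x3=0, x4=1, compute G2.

G1 = 0 | 0 = 0
G2 = 0 | 0 = 0

0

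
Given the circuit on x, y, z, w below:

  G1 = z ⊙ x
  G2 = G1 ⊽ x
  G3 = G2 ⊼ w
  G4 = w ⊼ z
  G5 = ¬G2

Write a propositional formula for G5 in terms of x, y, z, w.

G1 = z ⊙ x
G2 = G1 ⊽ x = (z ⊙ x) ⊽ x
G5 = ¬G2 = ¬((z ⊙ x) ⊽ x)

¬((z ⊙ x) ⊽ x)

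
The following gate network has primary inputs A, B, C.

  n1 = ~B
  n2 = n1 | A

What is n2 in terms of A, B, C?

~B | A

n1 = ~B
n2 = n1 | A = ~B | A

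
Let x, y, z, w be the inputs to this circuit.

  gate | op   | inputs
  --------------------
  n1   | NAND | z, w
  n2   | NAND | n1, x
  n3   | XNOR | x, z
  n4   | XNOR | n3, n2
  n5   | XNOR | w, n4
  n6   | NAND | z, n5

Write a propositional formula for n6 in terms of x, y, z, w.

z NAND (w XNOR ((x XNOR z) XNOR ((z NAND w) NAND x)))

n1 = z NAND w
n2 = n1 NAND x = (z NAND w) NAND x
n3 = x XNOR z
n4 = n3 XNOR n2 = (x XNOR z) XNOR ((z NAND w) NAND x)
n5 = w XNOR n4 = w XNOR ((x XNOR z) XNOR ((z NAND w) NAND x))
n6 = z NAND n5 = z NAND (w XNOR ((x XNOR z) XNOR ((z NAND w) NAND x)))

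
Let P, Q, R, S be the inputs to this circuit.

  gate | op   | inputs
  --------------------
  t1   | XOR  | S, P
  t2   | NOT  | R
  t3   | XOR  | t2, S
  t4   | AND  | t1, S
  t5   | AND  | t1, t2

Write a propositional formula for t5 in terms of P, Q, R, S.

(S XOR P) AND NOT R

t1 = S XOR P
t2 = NOT R
t5 = t1 AND t2 = (S XOR P) AND NOT R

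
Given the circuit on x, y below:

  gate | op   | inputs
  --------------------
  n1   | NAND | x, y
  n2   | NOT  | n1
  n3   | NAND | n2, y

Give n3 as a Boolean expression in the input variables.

NOT (x NAND y) NAND y

n1 = x NAND y
n2 = NOT n1 = NOT (x NAND y)
n3 = n2 NAND y = NOT (x NAND y) NAND y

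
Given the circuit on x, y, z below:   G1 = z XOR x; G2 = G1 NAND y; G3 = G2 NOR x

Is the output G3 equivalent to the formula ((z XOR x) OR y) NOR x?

No

G1 = z XOR x
G2 = G1 NAND y = (z XOR x) NAND y
G3 = G2 NOR x = ((z XOR x) NAND y) NOR x
At x=0, y=0, z=0: circuit gives 0, formula gives 1.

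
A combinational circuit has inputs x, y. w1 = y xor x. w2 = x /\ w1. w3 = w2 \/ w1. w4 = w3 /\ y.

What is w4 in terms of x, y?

w1 = y xor x
w2 = x /\ w1 = x /\ (y xor x)
w3 = w2 \/ w1 = (x /\ (y xor x)) \/ (y xor x)
w4 = w3 /\ y = ((x /\ (y xor x)) \/ (y xor x)) /\ y

((x /\ (y xor x)) \/ (y xor x)) /\ y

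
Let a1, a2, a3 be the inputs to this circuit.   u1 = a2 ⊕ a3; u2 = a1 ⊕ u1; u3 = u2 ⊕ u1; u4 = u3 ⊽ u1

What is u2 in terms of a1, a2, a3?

u1 = a2 ⊕ a3
u2 = a1 ⊕ u1 = a1 ⊕ (a2 ⊕ a3)

a1 ⊕ (a2 ⊕ a3)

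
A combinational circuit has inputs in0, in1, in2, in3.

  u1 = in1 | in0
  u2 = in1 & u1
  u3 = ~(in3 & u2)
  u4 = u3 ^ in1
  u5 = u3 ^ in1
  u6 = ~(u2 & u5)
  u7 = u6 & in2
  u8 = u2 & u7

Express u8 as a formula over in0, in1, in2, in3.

u1 = in1 | in0
u2 = in1 & u1 = in1 & (in1 | in0)
u3 = ~(in3 & u2) = ~(in3 & (in1 & (in1 | in0)))
u5 = u3 ^ in1 = (~(in3 & (in1 & (in1 | in0)))) ^ in1
u6 = ~(u2 & u5) = ~((in1 & (in1 | in0)) & ((~(in3 & (in1 & (in1 | in0)))) ^ in1))
u7 = u6 & in2 = (~((in1 & (in1 | in0)) & ((~(in3 & (in1 & (in1 | in0)))) ^ in1))) & in2
u8 = u2 & u7 = (in1 & (in1 | in0)) & ((~((in1 & (in1 | in0)) & ((~(in3 & (in1 & (in1 | in0)))) ^ in1))) & in2)

(in1 & (in1 | in0)) & ((~((in1 & (in1 | in0)) & ((~(in3 & (in1 & (in1 | in0)))) ^ in1))) & in2)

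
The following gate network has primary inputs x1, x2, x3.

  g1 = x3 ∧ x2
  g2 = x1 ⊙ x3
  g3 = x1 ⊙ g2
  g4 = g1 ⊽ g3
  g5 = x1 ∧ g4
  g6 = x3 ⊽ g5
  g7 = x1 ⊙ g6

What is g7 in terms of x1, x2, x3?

x1 ⊙ (x3 ⊽ (x1 ∧ ((x3 ∧ x2) ⊽ (x1 ⊙ (x1 ⊙ x3)))))

g1 = x3 ∧ x2
g2 = x1 ⊙ x3
g3 = x1 ⊙ g2 = x1 ⊙ (x1 ⊙ x3)
g4 = g1 ⊽ g3 = (x3 ∧ x2) ⊽ (x1 ⊙ (x1 ⊙ x3))
g5 = x1 ∧ g4 = x1 ∧ ((x3 ∧ x2) ⊽ (x1 ⊙ (x1 ⊙ x3)))
g6 = x3 ⊽ g5 = x3 ⊽ (x1 ∧ ((x3 ∧ x2) ⊽ (x1 ⊙ (x1 ⊙ x3))))
g7 = x1 ⊙ g6 = x1 ⊙ (x3 ⊽ (x1 ∧ ((x3 ∧ x2) ⊽ (x1 ⊙ (x1 ⊙ x3)))))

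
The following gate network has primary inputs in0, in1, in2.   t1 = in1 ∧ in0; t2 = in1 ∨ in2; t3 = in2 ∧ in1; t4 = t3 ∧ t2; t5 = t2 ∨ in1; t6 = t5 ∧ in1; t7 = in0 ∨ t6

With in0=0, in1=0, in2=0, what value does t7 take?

t2 = 0 ∨ 0 = 0
t5 = 0 ∨ 0 = 0
t6 = 0 ∧ 0 = 0
t7 = 0 ∨ 0 = 0

0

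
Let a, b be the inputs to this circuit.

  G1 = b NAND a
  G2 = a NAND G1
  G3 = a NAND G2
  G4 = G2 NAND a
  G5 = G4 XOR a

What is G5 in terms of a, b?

G1 = b NAND a
G2 = a NAND G1 = a NAND (b NAND a)
G4 = G2 NAND a = (a NAND (b NAND a)) NAND a
G5 = G4 XOR a = ((a NAND (b NAND a)) NAND a) XOR a

((a NAND (b NAND a)) NAND a) XOR a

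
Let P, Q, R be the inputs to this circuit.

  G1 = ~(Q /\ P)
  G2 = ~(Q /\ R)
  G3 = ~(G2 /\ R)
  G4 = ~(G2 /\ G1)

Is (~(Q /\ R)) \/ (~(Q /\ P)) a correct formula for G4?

No

G1 = ~(Q /\ P)
G2 = ~(Q /\ R)
G4 = ~(G2 /\ G1) = ~((~(Q /\ R)) /\ (~(Q /\ P)))
At P=0, Q=0, R=0: circuit gives 0, formula gives 1.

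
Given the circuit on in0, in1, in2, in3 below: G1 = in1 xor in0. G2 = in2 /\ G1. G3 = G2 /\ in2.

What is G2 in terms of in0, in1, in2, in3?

G1 = in1 xor in0
G2 = in2 /\ G1 = in2 /\ (in1 xor in0)

in2 /\ (in1 xor in0)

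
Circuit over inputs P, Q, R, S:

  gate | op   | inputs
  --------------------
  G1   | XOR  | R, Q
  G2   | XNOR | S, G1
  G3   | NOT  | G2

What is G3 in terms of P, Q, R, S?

G1 = R XOR Q
G2 = S XNOR G1 = S XNOR (R XOR Q)
G3 = NOT G2 = NOT (S XNOR (R XOR Q))

NOT (S XNOR (R XOR Q))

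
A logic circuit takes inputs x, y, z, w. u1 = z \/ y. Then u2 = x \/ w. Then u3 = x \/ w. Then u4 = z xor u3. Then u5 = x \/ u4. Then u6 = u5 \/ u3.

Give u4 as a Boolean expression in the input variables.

z xor (x \/ w)

u3 = x \/ w
u4 = z xor u3 = z xor (x \/ w)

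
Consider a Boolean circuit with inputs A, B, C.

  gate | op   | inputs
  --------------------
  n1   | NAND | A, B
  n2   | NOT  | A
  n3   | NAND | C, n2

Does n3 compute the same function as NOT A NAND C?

Yes

n2 = NOT A
n3 = C NAND n2 = C NAND NOT A
At A=0, B=0, C=1: circuit gives 0, formula gives 0.
At A=0, B=0, C=0: circuit gives 1, formula gives 1.
Agrees on all 8 inputs.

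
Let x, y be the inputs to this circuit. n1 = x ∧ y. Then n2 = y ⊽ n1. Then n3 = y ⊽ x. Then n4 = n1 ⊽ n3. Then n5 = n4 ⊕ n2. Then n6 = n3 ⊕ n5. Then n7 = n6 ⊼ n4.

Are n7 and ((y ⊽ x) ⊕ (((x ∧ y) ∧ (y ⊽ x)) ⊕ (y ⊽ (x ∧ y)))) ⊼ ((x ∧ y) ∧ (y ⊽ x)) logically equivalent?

n1 = x ∧ y
n2 = y ⊽ n1 = y ⊽ (x ∧ y)
n3 = y ⊽ x
n4 = n1 ⊽ n3 = (x ∧ y) ⊽ (y ⊽ x)
n5 = n4 ⊕ n2 = ((x ∧ y) ⊽ (y ⊽ x)) ⊕ (y ⊽ (x ∧ y))
n6 = n3 ⊕ n5 = (y ⊽ x) ⊕ (((x ∧ y) ⊽ (y ⊽ x)) ⊕ (y ⊽ (x ∧ y)))
n7 = n6 ⊼ n4 = ((y ⊽ x) ⊕ (((x ∧ y) ⊽ (y ⊽ x)) ⊕ (y ⊽ (x ∧ y)))) ⊼ ((x ∧ y) ⊽ (y ⊽ x))
At x=0, y=1: circuit gives 0, formula gives 1.

No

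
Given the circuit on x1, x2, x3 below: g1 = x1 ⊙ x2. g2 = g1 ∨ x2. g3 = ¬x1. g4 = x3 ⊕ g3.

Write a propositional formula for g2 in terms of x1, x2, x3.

g1 = x1 ⊙ x2
g2 = g1 ∨ x2 = (x1 ⊙ x2) ∨ x2

(x1 ⊙ x2) ∨ x2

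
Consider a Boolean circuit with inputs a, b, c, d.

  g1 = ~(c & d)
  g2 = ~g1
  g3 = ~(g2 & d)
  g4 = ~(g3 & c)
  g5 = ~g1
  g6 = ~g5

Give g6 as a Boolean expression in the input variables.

~~(~(c & d))

g1 = ~(c & d)
g5 = ~g1 = ~(~(c & d))
g6 = ~g5 = ~~(~(c & d))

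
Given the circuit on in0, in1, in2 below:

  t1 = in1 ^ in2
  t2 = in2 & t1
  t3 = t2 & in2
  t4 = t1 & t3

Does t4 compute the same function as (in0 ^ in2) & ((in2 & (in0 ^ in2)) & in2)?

t1 = in1 ^ in2
t2 = in2 & t1 = in2 & (in1 ^ in2)
t3 = t2 & in2 = (in2 & (in1 ^ in2)) & in2
t4 = t1 & t3 = (in1 ^ in2) & ((in2 & (in1 ^ in2)) & in2)
At in0=0, in1=1, in2=1: circuit gives 0, formula gives 1.

No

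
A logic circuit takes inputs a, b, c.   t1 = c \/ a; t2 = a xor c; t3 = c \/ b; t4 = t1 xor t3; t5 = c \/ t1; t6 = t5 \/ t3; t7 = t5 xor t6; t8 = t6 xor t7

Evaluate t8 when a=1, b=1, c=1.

1

t1 = 1 \/ 1 = 1
t3 = 1 \/ 1 = 1
t5 = 1 \/ 1 = 1
t6 = 1 \/ 1 = 1
t7 = 1 xor 1 = 0
t8 = 1 xor 0 = 1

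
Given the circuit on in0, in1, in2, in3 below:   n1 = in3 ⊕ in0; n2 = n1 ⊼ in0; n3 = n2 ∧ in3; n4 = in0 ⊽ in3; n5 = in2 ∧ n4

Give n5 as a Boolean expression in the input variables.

n4 = in0 ⊽ in3
n5 = in2 ∧ n4 = in2 ∧ (in0 ⊽ in3)

in2 ∧ (in0 ⊽ in3)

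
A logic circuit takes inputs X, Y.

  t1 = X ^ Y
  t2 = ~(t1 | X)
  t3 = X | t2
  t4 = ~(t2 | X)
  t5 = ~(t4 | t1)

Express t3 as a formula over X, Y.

X | (~((X ^ Y) | X))

t1 = X ^ Y
t2 = ~(t1 | X) = ~((X ^ Y) | X)
t3 = X | t2 = X | (~((X ^ Y) | X))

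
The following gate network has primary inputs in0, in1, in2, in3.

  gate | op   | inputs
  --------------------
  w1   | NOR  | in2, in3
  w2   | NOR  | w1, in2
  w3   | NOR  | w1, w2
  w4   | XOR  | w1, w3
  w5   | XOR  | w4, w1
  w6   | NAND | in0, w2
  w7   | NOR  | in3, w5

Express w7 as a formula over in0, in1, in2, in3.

w1 = in2 NOR in3
w2 = w1 NOR in2 = (in2 NOR in3) NOR in2
w3 = w1 NOR w2 = (in2 NOR in3) NOR ((in2 NOR in3) NOR in2)
w4 = w1 XOR w3 = (in2 NOR in3) XOR ((in2 NOR in3) NOR ((in2 NOR in3) NOR in2))
w5 = w4 XOR w1 = ((in2 NOR in3) XOR ((in2 NOR in3) NOR ((in2 NOR in3) NOR in2))) XOR (in2 NOR in3)
w7 = in3 NOR w5 = in3 NOR (((in2 NOR in3) XOR ((in2 NOR in3) NOR ((in2 NOR in3) NOR in2))) XOR (in2 NOR in3))

in3 NOR (((in2 NOR in3) XOR ((in2 NOR in3) NOR ((in2 NOR in3) NOR in2))) XOR (in2 NOR in3))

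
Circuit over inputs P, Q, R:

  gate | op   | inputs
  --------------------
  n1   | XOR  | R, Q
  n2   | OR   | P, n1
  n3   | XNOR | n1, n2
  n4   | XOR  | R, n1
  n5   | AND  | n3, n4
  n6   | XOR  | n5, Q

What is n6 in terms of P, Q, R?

n1 = R XOR Q
n2 = P OR n1 = P OR (R XOR Q)
n3 = n1 XNOR n2 = (R XOR Q) XNOR (P OR (R XOR Q))
n4 = R XOR n1 = R XOR (R XOR Q)
n5 = n3 AND n4 = ((R XOR Q) XNOR (P OR (R XOR Q))) AND (R XOR (R XOR Q))
n6 = n5 XOR Q = (((R XOR Q) XNOR (P OR (R XOR Q))) AND (R XOR (R XOR Q))) XOR Q

(((R XOR Q) XNOR (P OR (R XOR Q))) AND (R XOR (R XOR Q))) XOR Q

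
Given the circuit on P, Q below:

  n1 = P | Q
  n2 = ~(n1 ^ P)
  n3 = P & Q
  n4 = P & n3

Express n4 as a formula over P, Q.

n3 = P & Q
n4 = P & n3 = P & (P & Q)

P & (P & Q)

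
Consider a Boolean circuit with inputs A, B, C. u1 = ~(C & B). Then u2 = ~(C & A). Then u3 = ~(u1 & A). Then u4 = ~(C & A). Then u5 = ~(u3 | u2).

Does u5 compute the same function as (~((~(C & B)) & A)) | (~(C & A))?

u1 = ~(C & B)
u2 = ~(C & A)
u3 = ~(u1 & A) = ~((~(C & B)) & A)
u5 = ~(u3 | u2) = ~((~((~(C & B)) & A)) | (~(C & A)))
At A=0, B=0, C=0: circuit gives 0, formula gives 1.

No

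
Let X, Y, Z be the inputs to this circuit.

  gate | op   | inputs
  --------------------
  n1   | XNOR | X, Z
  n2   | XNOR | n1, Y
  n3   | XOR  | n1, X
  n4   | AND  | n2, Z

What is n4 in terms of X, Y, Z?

n1 = X XNOR Z
n2 = n1 XNOR Y = (X XNOR Z) XNOR Y
n4 = n2 AND Z = ((X XNOR Z) XNOR Y) AND Z

((X XNOR Z) XNOR Y) AND Z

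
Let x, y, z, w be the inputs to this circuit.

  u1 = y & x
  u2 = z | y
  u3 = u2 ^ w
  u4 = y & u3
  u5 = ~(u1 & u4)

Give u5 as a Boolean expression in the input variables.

~((y & x) & (y & ((z | y) ^ w)))

u1 = y & x
u2 = z | y
u3 = u2 ^ w = (z | y) ^ w
u4 = y & u3 = y & ((z | y) ^ w)
u5 = ~(u1 & u4) = ~((y & x) & (y & ((z | y) ^ w)))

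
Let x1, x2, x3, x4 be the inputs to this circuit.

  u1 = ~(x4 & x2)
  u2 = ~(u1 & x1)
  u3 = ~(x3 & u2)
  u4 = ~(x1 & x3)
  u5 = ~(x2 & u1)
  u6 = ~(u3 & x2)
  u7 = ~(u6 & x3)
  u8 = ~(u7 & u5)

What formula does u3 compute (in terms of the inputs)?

u1 = ~(x4 & x2)
u2 = ~(u1 & x1) = ~((~(x4 & x2)) & x1)
u3 = ~(x3 & u2) = ~(x3 & (~((~(x4 & x2)) & x1)))

~(x3 & (~((~(x4 & x2)) & x1)))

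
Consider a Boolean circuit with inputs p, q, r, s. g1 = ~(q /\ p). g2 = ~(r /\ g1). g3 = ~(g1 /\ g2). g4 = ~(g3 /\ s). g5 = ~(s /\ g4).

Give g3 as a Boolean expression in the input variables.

~((~(q /\ p)) /\ (~(r /\ (~(q /\ p)))))

g1 = ~(q /\ p)
g2 = ~(r /\ g1) = ~(r /\ (~(q /\ p)))
g3 = ~(g1 /\ g2) = ~((~(q /\ p)) /\ (~(r /\ (~(q /\ p)))))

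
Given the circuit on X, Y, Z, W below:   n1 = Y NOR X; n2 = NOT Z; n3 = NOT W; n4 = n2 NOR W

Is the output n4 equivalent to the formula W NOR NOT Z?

n2 = NOT Z
n4 = n2 NOR W = NOT Z NOR W
At X=0, Y=0, Z=0, W=0: circuit gives 0, formula gives 0.
At X=0, Y=0, Z=1, W=0: circuit gives 1, formula gives 1.
Agrees on all 16 inputs.

Yes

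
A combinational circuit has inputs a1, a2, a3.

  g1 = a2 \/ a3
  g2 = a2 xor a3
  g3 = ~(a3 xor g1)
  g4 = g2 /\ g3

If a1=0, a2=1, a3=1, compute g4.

g1 = 1 \/ 1 = 1
g2 = 1 xor 1 = 0
g3 = ~(1 xor 1) = 1
g4 = 0 /\ 1 = 0

0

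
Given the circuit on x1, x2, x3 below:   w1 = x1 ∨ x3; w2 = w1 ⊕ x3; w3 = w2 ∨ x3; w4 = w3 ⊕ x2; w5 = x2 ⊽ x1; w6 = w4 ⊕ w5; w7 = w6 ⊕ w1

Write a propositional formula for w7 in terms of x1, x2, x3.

(((((x1 ∨ x3) ⊕ x3) ∨ x3) ⊕ x2) ⊕ (x2 ⊽ x1)) ⊕ (x1 ∨ x3)

w1 = x1 ∨ x3
w2 = w1 ⊕ x3 = (x1 ∨ x3) ⊕ x3
w3 = w2 ∨ x3 = ((x1 ∨ x3) ⊕ x3) ∨ x3
w4 = w3 ⊕ x2 = (((x1 ∨ x3) ⊕ x3) ∨ x3) ⊕ x2
w5 = x2 ⊽ x1
w6 = w4 ⊕ w5 = ((((x1 ∨ x3) ⊕ x3) ∨ x3) ⊕ x2) ⊕ (x2 ⊽ x1)
w7 = w6 ⊕ w1 = (((((x1 ∨ x3) ⊕ x3) ∨ x3) ⊕ x2) ⊕ (x2 ⊽ x1)) ⊕ (x1 ∨ x3)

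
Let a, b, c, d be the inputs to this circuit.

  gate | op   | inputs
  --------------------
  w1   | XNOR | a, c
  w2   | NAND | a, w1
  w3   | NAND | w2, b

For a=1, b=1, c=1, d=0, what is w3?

w1 = 1 XNOR 1 = 1
w2 = 1 NAND 1 = 0
w3 = 0 NAND 1 = 1

1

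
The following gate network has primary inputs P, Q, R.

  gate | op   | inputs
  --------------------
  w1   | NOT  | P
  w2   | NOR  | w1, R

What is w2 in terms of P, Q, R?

NOT P NOR R

w1 = NOT P
w2 = w1 NOR R = NOT P NOR R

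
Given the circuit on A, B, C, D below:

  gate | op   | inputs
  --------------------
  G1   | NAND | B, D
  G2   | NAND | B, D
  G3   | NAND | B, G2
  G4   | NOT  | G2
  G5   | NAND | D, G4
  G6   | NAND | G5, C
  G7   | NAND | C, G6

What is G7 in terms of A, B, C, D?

C NAND ((D NAND NOT (B NAND D)) NAND C)

G2 = B NAND D
G4 = NOT G2 = NOT (B NAND D)
G5 = D NAND G4 = D NAND NOT (B NAND D)
G6 = G5 NAND C = (D NAND NOT (B NAND D)) NAND C
G7 = C NAND G6 = C NAND ((D NAND NOT (B NAND D)) NAND C)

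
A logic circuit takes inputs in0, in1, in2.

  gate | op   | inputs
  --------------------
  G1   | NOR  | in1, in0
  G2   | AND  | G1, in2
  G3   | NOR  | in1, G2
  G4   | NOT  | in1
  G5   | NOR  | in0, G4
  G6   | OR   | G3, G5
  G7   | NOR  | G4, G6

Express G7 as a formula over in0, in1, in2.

G1 = in1 NOR in0
G2 = G1 AND in2 = (in1 NOR in0) AND in2
G3 = in1 NOR G2 = in1 NOR ((in1 NOR in0) AND in2)
G4 = NOT in1
G5 = in0 NOR G4 = in0 NOR NOT in1
G6 = G3 OR G5 = (in1 NOR ((in1 NOR in0) AND in2)) OR (in0 NOR NOT in1)
G7 = G4 NOR G6 = NOT in1 NOR ((in1 NOR ((in1 NOR in0) AND in2)) OR (in0 NOR NOT in1))

NOT in1 NOR ((in1 NOR ((in1 NOR in0) AND in2)) OR (in0 NOR NOT in1))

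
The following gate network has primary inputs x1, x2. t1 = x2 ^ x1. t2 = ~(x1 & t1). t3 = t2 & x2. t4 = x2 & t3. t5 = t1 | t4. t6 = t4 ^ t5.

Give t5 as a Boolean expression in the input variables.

(x2 ^ x1) | (x2 & ((~(x1 & (x2 ^ x1))) & x2))

t1 = x2 ^ x1
t2 = ~(x1 & t1) = ~(x1 & (x2 ^ x1))
t3 = t2 & x2 = (~(x1 & (x2 ^ x1))) & x2
t4 = x2 & t3 = x2 & ((~(x1 & (x2 ^ x1))) & x2)
t5 = t1 | t4 = (x2 ^ x1) | (x2 & ((~(x1 & (x2 ^ x1))) & x2))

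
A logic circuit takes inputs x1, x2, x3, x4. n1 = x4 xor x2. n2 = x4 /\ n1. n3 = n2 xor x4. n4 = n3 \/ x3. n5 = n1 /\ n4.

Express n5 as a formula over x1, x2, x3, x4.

(x4 xor x2) /\ (((x4 /\ (x4 xor x2)) xor x4) \/ x3)

n1 = x4 xor x2
n2 = x4 /\ n1 = x4 /\ (x4 xor x2)
n3 = n2 xor x4 = (x4 /\ (x4 xor x2)) xor x4
n4 = n3 \/ x3 = ((x4 /\ (x4 xor x2)) xor x4) \/ x3
n5 = n1 /\ n4 = (x4 xor x2) /\ (((x4 /\ (x4 xor x2)) xor x4) \/ x3)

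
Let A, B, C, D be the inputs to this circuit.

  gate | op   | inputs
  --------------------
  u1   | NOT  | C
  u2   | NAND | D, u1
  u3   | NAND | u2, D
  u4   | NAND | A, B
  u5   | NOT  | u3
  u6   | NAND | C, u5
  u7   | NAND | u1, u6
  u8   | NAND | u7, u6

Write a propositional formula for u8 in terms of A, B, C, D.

u1 = NOT C
u2 = D NAND u1 = D NAND NOT C
u3 = u2 NAND D = (D NAND NOT C) NAND D
u5 = NOT u3 = NOT ((D NAND NOT C) NAND D)
u6 = C NAND u5 = C NAND NOT ((D NAND NOT C) NAND D)
u7 = u1 NAND u6 = NOT C NAND (C NAND NOT ((D NAND NOT C) NAND D))
u8 = u7 NAND u6 = (NOT C NAND (C NAND NOT ((D NAND NOT C) NAND D))) NAND (C NAND NOT ((D NAND NOT C) NAND D))

(NOT C NAND (C NAND NOT ((D NAND NOT C) NAND D))) NAND (C NAND NOT ((D NAND NOT C) NAND D))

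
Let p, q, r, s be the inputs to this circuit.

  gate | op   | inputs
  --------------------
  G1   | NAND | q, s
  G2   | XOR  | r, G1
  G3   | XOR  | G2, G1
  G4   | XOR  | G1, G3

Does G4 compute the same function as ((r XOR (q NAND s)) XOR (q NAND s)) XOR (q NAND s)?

G1 = q NAND s
G2 = r XOR G1 = r XOR (q NAND s)
G3 = G2 XOR G1 = (r XOR (q NAND s)) XOR (q NAND s)
G4 = G1 XOR G3 = (q NAND s) XOR ((r XOR (q NAND s)) XOR (q NAND s))
At p=0, q=0, r=1, s=0: circuit gives 0, formula gives 0.
At p=0, q=0, r=0, s=0: circuit gives 1, formula gives 1.
Agrees on all 16 inputs.

Yes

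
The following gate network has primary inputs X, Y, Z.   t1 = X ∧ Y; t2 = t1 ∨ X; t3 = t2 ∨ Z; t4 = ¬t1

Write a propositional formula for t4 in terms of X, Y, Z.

¬(X ∧ Y)

t1 = X ∧ Y
t4 = ¬t1 = ¬(X ∧ Y)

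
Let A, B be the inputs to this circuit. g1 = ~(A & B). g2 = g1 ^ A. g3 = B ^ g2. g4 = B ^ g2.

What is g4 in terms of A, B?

B ^ ((~(A & B)) ^ A)

g1 = ~(A & B)
g2 = g1 ^ A = (~(A & B)) ^ A
g4 = B ^ g2 = B ^ ((~(A & B)) ^ A)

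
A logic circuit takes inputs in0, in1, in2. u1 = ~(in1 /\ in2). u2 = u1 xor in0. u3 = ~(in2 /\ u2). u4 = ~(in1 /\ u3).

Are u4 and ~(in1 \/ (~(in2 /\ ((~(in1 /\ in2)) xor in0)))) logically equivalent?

u1 = ~(in1 /\ in2)
u2 = u1 xor in0 = (~(in1 /\ in2)) xor in0
u3 = ~(in2 /\ u2) = ~(in2 /\ ((~(in1 /\ in2)) xor in0))
u4 = ~(in1 /\ u3) = ~(in1 /\ (~(in2 /\ ((~(in1 /\ in2)) xor in0))))
At in0=0, in1=0, in2=0: circuit gives 1, formula gives 0.

No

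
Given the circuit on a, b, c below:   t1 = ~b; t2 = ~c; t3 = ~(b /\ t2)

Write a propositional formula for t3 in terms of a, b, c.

t2 = ~c
t3 = ~(b /\ t2) = ~(b /\ ~c)

~(b /\ ~c)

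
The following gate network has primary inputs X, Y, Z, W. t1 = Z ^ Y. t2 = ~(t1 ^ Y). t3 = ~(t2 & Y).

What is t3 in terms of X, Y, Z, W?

t1 = Z ^ Y
t2 = ~(t1 ^ Y) = ~((Z ^ Y) ^ Y)
t3 = ~(t2 & Y) = ~((~((Z ^ Y) ^ Y)) & Y)

~((~((Z ^ Y) ^ Y)) & Y)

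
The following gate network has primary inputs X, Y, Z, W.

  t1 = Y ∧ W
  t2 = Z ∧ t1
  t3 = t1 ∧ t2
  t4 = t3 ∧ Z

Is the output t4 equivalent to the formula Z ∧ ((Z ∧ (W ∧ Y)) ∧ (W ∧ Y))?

t1 = Y ∧ W
t2 = Z ∧ t1 = Z ∧ (Y ∧ W)
t3 = t1 ∧ t2 = (Y ∧ W) ∧ (Z ∧ (Y ∧ W))
t4 = t3 ∧ Z = ((Y ∧ W) ∧ (Z ∧ (Y ∧ W))) ∧ Z
At X=0, Y=0, Z=0, W=0: circuit gives 0, formula gives 0.
At X=0, Y=1, Z=1, W=1: circuit gives 1, formula gives 1.
Agrees on all 16 inputs.

Yes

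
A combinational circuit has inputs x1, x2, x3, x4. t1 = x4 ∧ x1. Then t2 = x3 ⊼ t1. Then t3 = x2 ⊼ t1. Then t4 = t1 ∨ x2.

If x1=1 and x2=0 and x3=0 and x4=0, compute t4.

t1 = 0 ∧ 1 = 0
t4 = 0 ∨ 0 = 0

0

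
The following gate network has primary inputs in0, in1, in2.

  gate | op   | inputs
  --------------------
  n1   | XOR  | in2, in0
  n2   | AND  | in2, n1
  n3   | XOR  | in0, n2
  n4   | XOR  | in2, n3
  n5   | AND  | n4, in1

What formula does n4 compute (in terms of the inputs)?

in2 XOR (in0 XOR (in2 AND (in2 XOR in0)))

n1 = in2 XOR in0
n2 = in2 AND n1 = in2 AND (in2 XOR in0)
n3 = in0 XOR n2 = in0 XOR (in2 AND (in2 XOR in0))
n4 = in2 XOR n3 = in2 XOR (in0 XOR (in2 AND (in2 XOR in0)))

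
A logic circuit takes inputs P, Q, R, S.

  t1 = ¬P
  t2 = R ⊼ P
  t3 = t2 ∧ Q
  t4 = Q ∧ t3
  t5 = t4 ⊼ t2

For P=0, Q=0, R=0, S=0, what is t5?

t2 = 0 ⊼ 0 = 1
t3 = 1 ∧ 0 = 0
t4 = 0 ∧ 0 = 0
t5 = 0 ⊼ 1 = 1

1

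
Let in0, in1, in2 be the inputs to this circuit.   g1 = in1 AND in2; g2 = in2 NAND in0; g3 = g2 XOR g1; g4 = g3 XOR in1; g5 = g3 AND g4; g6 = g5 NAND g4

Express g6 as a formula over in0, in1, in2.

g1 = in1 AND in2
g2 = in2 NAND in0
g3 = g2 XOR g1 = (in2 NAND in0) XOR (in1 AND in2)
g4 = g3 XOR in1 = ((in2 NAND in0) XOR (in1 AND in2)) XOR in1
g5 = g3 AND g4 = ((in2 NAND in0) XOR (in1 AND in2)) AND (((in2 NAND in0) XOR (in1 AND in2)) XOR in1)
g6 = g5 NAND g4 = (((in2 NAND in0) XOR (in1 AND in2)) AND (((in2 NAND in0) XOR (in1 AND in2)) XOR in1)) NAND (((in2 NAND in0) XOR (in1 AND in2)) XOR in1)

(((in2 NAND in0) XOR (in1 AND in2)) AND (((in2 NAND in0) XOR (in1 AND in2)) XOR in1)) NAND (((in2 NAND in0) XOR (in1 AND in2)) XOR in1)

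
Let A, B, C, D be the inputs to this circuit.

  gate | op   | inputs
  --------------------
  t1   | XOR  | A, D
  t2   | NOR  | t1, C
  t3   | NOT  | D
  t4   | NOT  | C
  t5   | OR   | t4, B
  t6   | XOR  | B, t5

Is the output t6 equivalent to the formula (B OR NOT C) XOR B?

t4 = NOT C
t5 = t4 OR B = NOT C OR B
t6 = B XOR t5 = B XOR (NOT C OR B)
At A=0, B=0, C=1, D=0: circuit gives 0, formula gives 0.
At A=0, B=0, C=0, D=0: circuit gives 1, formula gives 1.
Agrees on all 16 inputs.

Yes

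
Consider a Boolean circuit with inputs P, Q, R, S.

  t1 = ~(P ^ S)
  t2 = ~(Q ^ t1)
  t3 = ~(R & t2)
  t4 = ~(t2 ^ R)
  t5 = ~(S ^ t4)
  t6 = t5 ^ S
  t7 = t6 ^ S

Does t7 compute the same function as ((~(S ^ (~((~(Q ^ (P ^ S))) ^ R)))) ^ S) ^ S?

t1 = ~(P ^ S)
t2 = ~(Q ^ t1) = ~(Q ^ (~(P ^ S)))
t4 = ~(t2 ^ R) = ~((~(Q ^ (~(P ^ S)))) ^ R)
t5 = ~(S ^ t4) = ~(S ^ (~((~(Q ^ (~(P ^ S)))) ^ R)))
t6 = t5 ^ S = (~(S ^ (~((~(Q ^ (~(P ^ S)))) ^ R)))) ^ S
t7 = t6 ^ S = ((~(S ^ (~((~(Q ^ (~(P ^ S)))) ^ R)))) ^ S) ^ S
At P=0, Q=0, R=0, S=0: circuit gives 0, formula gives 1.

No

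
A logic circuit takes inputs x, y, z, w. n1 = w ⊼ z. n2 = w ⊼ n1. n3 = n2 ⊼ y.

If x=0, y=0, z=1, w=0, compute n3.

1

n1 = 0 ⊼ 1 = 1
n2 = 0 ⊼ 1 = 1
n3 = 1 ⊼ 0 = 1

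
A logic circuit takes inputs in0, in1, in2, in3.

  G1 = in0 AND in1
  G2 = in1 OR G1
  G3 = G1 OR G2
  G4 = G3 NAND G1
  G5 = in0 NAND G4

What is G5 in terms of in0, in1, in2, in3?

G1 = in0 AND in1
G2 = in1 OR G1 = in1 OR (in0 AND in1)
G3 = G1 OR G2 = (in0 AND in1) OR (in1 OR (in0 AND in1))
G4 = G3 NAND G1 = ((in0 AND in1) OR (in1 OR (in0 AND in1))) NAND (in0 AND in1)
G5 = in0 NAND G4 = in0 NAND (((in0 AND in1) OR (in1 OR (in0 AND in1))) NAND (in0 AND in1))

in0 NAND (((in0 AND in1) OR (in1 OR (in0 AND in1))) NAND (in0 AND in1))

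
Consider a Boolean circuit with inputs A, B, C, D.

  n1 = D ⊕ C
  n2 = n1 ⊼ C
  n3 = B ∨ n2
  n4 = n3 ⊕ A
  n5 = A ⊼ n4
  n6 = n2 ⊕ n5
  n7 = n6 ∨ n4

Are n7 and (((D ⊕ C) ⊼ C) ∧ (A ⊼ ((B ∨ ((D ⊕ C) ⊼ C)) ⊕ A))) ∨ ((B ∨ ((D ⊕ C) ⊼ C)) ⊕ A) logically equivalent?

n1 = D ⊕ C
n2 = n1 ⊼ C = (D ⊕ C) ⊼ C
n3 = B ∨ n2 = B ∨ ((D ⊕ C) ⊼ C)
n4 = n3 ⊕ A = (B ∨ ((D ⊕ C) ⊼ C)) ⊕ A
n5 = A ⊼ n4 = A ⊼ ((B ∨ ((D ⊕ C) ⊼ C)) ⊕ A)
n6 = n2 ⊕ n5 = ((D ⊕ C) ⊼ C) ⊕ (A ⊼ ((B ∨ ((D ⊕ C) ⊼ C)) ⊕ A))
n7 = n6 ∨ n4 = (((D ⊕ C) ⊼ C) ⊕ (A ⊼ ((B ∨ ((D ⊕ C) ⊼ C)) ⊕ A))) ∨ ((B ∨ ((D ⊕ C) ⊼ C)) ⊕ A)
At A=0, B=0, C=1, D=0: circuit gives 1, formula gives 0.

No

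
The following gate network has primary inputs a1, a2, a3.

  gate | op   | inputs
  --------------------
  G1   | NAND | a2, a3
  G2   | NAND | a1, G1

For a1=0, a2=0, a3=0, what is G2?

G1 = 0 NAND 0 = 1
G2 = 0 NAND 1 = 1

1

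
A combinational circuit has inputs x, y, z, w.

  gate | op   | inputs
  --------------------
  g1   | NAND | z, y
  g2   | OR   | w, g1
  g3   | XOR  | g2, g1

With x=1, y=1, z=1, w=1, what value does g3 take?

g1 = 1 NAND 1 = 0
g2 = 1 OR 0 = 1
g3 = 1 XOR 0 = 1

1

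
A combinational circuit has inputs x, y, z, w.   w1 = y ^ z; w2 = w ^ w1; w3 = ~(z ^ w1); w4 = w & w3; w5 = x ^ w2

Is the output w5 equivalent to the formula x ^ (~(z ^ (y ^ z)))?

No

w1 = y ^ z
w2 = w ^ w1 = w ^ (y ^ z)
w5 = x ^ w2 = x ^ (w ^ (y ^ z))
At x=0, y=0, z=0, w=0: circuit gives 0, formula gives 1.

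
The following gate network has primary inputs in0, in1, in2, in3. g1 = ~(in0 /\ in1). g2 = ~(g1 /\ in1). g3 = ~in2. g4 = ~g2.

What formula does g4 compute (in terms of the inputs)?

g1 = ~(in0 /\ in1)
g2 = ~(g1 /\ in1) = ~((~(in0 /\ in1)) /\ in1)
g4 = ~g2 = ~(~((~(in0 /\ in1)) /\ in1))

~(~((~(in0 /\ in1)) /\ in1))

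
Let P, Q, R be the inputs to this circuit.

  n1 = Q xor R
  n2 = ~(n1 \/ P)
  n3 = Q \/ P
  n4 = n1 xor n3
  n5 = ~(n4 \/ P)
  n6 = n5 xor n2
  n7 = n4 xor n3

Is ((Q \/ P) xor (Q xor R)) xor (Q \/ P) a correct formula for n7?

Yes

n1 = Q xor R
n3 = Q \/ P
n4 = n1 xor n3 = (Q xor R) xor (Q \/ P)
n7 = n4 xor n3 = ((Q xor R) xor (Q \/ P)) xor (Q \/ P)
At P=0, Q=0, R=0: circuit gives 0, formula gives 0.
At P=0, Q=0, R=1: circuit gives 1, formula gives 1.
Agrees on all 8 inputs.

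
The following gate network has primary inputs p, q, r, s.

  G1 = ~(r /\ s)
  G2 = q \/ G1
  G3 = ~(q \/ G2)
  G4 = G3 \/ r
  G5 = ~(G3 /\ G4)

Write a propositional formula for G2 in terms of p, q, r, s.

G1 = ~(r /\ s)
G2 = q \/ G1 = q \/ (~(r /\ s))

q \/ (~(r /\ s))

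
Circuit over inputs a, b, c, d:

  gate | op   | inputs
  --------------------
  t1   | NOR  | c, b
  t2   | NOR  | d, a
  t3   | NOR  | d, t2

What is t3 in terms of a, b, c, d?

d NOR (d NOR a)

t2 = d NOR a
t3 = d NOR t2 = d NOR (d NOR a)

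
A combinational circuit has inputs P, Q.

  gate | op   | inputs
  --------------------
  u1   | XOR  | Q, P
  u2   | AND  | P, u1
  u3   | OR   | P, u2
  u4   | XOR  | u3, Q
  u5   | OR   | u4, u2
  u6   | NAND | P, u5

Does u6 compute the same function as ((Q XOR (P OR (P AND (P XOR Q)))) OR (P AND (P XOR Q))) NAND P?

u1 = Q XOR P
u2 = P AND u1 = P AND (Q XOR P)
u3 = P OR u2 = P OR (P AND (Q XOR P))
u4 = u3 XOR Q = (P OR (P AND (Q XOR P))) XOR Q
u5 = u4 OR u2 = ((P OR (P AND (Q XOR P))) XOR Q) OR (P AND (Q XOR P))
u6 = P NAND u5 = P NAND (((P OR (P AND (Q XOR P))) XOR Q) OR (P AND (Q XOR P)))
At P=1, Q=0: circuit gives 0, formula gives 0.
At P=0, Q=0: circuit gives 1, formula gives 1.
Agrees on all 4 inputs.

Yes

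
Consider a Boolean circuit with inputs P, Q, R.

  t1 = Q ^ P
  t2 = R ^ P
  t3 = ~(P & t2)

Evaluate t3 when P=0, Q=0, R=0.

1

t2 = 0 ^ 0 = 0
t3 = ~(0 & 0) = 1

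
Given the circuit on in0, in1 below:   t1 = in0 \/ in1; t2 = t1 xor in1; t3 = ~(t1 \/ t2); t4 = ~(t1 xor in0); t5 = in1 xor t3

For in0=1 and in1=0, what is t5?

t1 = 1 \/ 0 = 1
t2 = 1 xor 0 = 1
t3 = ~(1 \/ 1) = 0
t5 = 0 xor 0 = 0

0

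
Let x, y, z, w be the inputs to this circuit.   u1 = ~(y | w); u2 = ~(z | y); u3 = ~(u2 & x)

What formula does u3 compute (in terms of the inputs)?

u2 = ~(z | y)
u3 = ~(u2 & x) = ~((~(z | y)) & x)

~((~(z | y)) & x)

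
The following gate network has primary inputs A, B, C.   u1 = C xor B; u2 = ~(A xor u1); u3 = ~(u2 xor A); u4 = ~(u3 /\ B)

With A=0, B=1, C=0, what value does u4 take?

0

u1 = 0 xor 1 = 1
u2 = ~(0 xor 1) = 0
u3 = ~(0 xor 0) = 1
u4 = ~(1 /\ 1) = 0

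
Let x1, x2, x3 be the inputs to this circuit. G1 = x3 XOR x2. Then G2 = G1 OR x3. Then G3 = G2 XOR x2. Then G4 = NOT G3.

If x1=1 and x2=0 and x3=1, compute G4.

0

G1 = 1 XOR 0 = 1
G2 = 1 OR 1 = 1
G3 = 1 XOR 0 = 1
G4 = NOT 1 = 0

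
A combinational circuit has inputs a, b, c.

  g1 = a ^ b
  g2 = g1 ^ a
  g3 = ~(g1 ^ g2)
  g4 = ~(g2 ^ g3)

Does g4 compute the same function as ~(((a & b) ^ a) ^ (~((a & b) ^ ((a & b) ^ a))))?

g1 = a ^ b
g2 = g1 ^ a = (a ^ b) ^ a
g3 = ~(g1 ^ g2) = ~((a ^ b) ^ ((a ^ b) ^ a))
g4 = ~(g2 ^ g3) = ~(((a ^ b) ^ a) ^ (~((a ^ b) ^ ((a ^ b) ^ a))))
At a=0, b=1, c=0: circuit gives 1, formula gives 0.

No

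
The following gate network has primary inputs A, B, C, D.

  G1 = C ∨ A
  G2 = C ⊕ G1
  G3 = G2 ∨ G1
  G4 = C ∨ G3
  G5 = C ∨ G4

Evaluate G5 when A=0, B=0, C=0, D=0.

G1 = 0 ∨ 0 = 0
G2 = 0 ⊕ 0 = 0
G3 = 0 ∨ 0 = 0
G4 = 0 ∨ 0 = 0
G5 = 0 ∨ 0 = 0

0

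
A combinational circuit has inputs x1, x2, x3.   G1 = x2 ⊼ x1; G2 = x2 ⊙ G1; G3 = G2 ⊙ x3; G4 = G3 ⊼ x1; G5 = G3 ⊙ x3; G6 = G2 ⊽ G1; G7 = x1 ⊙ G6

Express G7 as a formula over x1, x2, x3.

G1 = x2 ⊼ x1
G2 = x2 ⊙ G1 = x2 ⊙ (x2 ⊼ x1)
G6 = G2 ⊽ G1 = (x2 ⊙ (x2 ⊼ x1)) ⊽ (x2 ⊼ x1)
G7 = x1 ⊙ G6 = x1 ⊙ ((x2 ⊙ (x2 ⊼ x1)) ⊽ (x2 ⊼ x1))

x1 ⊙ ((x2 ⊙ (x2 ⊼ x1)) ⊽ (x2 ⊼ x1))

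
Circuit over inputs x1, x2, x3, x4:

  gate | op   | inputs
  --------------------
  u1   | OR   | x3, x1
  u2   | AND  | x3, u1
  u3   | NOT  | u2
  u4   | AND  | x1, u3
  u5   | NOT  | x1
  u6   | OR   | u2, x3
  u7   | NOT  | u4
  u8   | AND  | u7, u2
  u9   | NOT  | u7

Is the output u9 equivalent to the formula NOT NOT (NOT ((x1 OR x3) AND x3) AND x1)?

Yes

u1 = x3 OR x1
u2 = x3 AND u1 = x3 AND (x3 OR x1)
u3 = NOT u2 = NOT (x3 AND (x3 OR x1))
u4 = x1 AND u3 = x1 AND NOT (x3 AND (x3 OR x1))
u7 = NOT u4 = NOT (x1 AND NOT (x3 AND (x3 OR x1)))
u9 = NOT u7 = NOT NOT (x1 AND NOT (x3 AND (x3 OR x1)))
At x1=0, x2=0, x3=0, x4=0: circuit gives 0, formula gives 0.
At x1=1, x2=0, x3=0, x4=0: circuit gives 1, formula gives 1.
Agrees on all 16 inputs.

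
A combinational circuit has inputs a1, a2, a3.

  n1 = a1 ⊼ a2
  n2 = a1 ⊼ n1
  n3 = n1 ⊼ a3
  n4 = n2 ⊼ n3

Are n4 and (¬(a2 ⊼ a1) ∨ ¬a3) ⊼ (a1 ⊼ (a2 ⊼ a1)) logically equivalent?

Yes

n1 = a1 ⊼ a2
n2 = a1 ⊼ n1 = a1 ⊼ (a1 ⊼ a2)
n3 = n1 ⊼ a3 = (a1 ⊼ a2) ⊼ a3
n4 = n2 ⊼ n3 = (a1 ⊼ (a1 ⊼ a2)) ⊼ ((a1 ⊼ a2) ⊼ a3)
At a1=0, a2=0, a3=0: circuit gives 0, formula gives 0.
At a1=0, a2=0, a3=1: circuit gives 1, formula gives 1.
Agrees on all 8 inputs.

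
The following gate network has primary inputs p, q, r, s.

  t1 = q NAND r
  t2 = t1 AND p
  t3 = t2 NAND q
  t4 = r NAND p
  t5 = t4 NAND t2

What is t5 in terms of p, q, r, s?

t1 = q NAND r
t2 = t1 AND p = (q NAND r) AND p
t4 = r NAND p
t5 = t4 NAND t2 = (r NAND p) NAND ((q NAND r) AND p)

(r NAND p) NAND ((q NAND r) AND p)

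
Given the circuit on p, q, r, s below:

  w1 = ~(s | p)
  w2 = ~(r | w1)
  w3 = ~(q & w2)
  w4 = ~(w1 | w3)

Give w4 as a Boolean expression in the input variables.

~((~(s | p)) | (~(q & (~(r | (~(s | p)))))))

w1 = ~(s | p)
w2 = ~(r | w1) = ~(r | (~(s | p)))
w3 = ~(q & w2) = ~(q & (~(r | (~(s | p)))))
w4 = ~(w1 | w3) = ~((~(s | p)) | (~(q & (~(r | (~(s | p)))))))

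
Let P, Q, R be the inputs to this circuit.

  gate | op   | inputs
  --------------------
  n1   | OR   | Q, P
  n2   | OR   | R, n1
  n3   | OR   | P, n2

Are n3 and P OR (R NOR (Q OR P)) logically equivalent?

n1 = Q OR P
n2 = R OR n1 = R OR (Q OR P)
n3 = P OR n2 = P OR (R OR (Q OR P))
At P=0, Q=0, R=0: circuit gives 0, formula gives 1.

No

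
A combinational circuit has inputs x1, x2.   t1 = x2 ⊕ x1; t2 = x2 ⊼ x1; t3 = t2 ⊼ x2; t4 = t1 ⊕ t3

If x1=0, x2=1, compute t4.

t1 = 1 ⊕ 0 = 1
t2 = 1 ⊼ 0 = 1
t3 = 1 ⊼ 1 = 0
t4 = 1 ⊕ 0 = 1

1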